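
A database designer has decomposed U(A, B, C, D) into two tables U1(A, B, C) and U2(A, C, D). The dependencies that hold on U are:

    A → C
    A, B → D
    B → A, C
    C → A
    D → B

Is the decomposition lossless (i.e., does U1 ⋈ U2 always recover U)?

No

Common attributes: U1 ∩ U2 = {A, C}.
No dependency enlarges {A, C}, so (A, C)⁺ = {A, C}.
The closure contains neither all of U1 = {A, B, C} nor all of U2 = {A, C, D}, so the common attributes are not a superkey of either fragment. The join is lossy.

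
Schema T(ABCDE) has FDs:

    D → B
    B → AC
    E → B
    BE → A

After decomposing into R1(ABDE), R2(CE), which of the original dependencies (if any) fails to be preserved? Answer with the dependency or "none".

B → AC

Check B → AC: no single fragment contains all of {ABC}, and the restricted closure of {B} across the fragments never reaches {AC}.
D → B is preserved.
E → B is preserved.
BE → A is preserved.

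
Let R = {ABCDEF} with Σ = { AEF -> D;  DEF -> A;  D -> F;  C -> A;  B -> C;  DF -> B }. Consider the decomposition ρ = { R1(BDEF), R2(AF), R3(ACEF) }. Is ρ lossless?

No

Chase test. Columns are ABCDEF; row i has aⱼ where attribute j ∈ Ri, else bᵢⱼ.
Initial tableau (one row per fragment):
  row 1: b11 a2 b13 a4 a5 a6
  row 2: a1 b22 b23 b24 b25 a6
  row 3: a1 b32 a3 b34 a5 a6
No row becomes fully distinguished — the join is lossy.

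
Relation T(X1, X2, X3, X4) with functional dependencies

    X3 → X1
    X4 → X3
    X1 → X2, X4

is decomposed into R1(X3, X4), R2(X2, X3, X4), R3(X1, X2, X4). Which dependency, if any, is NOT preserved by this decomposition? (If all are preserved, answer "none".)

none

X3 → X1: restricted closure across fragments reaches X1.
X4 → X3 lies within R1.
X1 → X2, X4 lies within R3.
Every dependency is enforceable on the fragments, so the decomposition is dependency-preserving.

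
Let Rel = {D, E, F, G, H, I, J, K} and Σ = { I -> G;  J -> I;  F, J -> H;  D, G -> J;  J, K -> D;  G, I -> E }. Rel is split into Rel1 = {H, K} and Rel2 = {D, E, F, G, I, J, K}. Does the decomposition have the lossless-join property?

Common attributes: Rel1 ∩ Rel2 = {K}.
No dependency enlarges {K}, so (K)⁺ = {K}.
The closure contains neither all of Rel1 = {H, K} nor all of Rel2 = {D, E, F, G, I, J, K}, so the common attributes are not a superkey of either fragment. The join is lossy.

No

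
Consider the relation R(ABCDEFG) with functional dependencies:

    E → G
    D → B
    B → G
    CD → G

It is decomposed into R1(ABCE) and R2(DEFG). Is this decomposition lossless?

Common attributes: R1 ∩ R2 = {E}.
Closure of {E}: E → G applies, adding G. So (E)⁺ = {EG}.
The closure contains neither all of R1 = {ABCE} nor all of R2 = {DEFG}, so the common attributes are not a superkey of either fragment. The join is lossy.

No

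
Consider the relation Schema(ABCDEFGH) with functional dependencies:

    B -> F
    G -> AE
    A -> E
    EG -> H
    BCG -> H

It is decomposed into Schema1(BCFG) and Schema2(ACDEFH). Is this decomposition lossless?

Common attributes: Schema1 ∩ Schema2 = {CF}.
No dependency enlarges {CF}, so (CF)⁺ = {CF}.
The closure contains neither all of Schema1 = {BCFG} nor all of Schema2 = {ACDEFH}, so the common attributes are not a superkey of either fragment. The join is lossy.

No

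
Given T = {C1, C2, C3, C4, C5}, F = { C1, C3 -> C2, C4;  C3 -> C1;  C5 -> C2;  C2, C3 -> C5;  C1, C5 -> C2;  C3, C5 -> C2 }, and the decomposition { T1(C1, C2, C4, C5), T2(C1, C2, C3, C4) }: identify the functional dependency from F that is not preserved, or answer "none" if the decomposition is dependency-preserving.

Check C2, C3 → C5: no single fragment contains all of {C2, C3, C5}, and the restricted closure of {C2, C3} across the fragments never reaches {C5}.
C1, C3 → C2, C4 is preserved.
C3 → C1 is preserved.
C5 → C2 is preserved.
C1, C5 → C2 is preserved.
C3, C5 → C2 is preserved.

C2, C3 -> C5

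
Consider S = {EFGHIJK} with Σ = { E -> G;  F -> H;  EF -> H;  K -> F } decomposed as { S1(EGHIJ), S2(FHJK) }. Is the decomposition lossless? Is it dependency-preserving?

lossy but dependency-preserving

Lossless test: (HJ)⁺ = {HJ}, which is a superkey of neither fragment — lossy.
Dependency preservation: EF → H is not contained in any single fragment, but the restricted closure of its left-hand side across the fragments still reaches the right-hand side; the remaining FDs each lie inside some fragment. All dependencies are preserved.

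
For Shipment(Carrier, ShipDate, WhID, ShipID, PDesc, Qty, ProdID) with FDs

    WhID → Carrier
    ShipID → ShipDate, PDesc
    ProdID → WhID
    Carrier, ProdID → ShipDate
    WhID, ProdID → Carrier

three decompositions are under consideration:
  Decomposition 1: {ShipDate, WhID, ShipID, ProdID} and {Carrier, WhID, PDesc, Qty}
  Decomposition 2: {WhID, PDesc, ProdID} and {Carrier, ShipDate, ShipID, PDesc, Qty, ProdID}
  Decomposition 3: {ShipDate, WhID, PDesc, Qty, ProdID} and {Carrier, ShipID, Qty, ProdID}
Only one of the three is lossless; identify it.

Decomposition 1: common = {WhID}, closure = {Carrier, WhID} → lossy.
Decomposition 2: common = {PDesc, ProdID}, closure = {Carrier, ShipDate, WhID, PDesc, ProdID} → lossless.
Decomposition 3: common = {Qty, ProdID}, closure = {Carrier, ShipDate, WhID, Qty, ProdID} → lossy.

Decomposition 2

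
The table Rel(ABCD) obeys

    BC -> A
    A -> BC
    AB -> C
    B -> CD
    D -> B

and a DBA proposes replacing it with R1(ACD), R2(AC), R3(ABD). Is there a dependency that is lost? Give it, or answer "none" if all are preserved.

BC → A: restricted closure across fragments reaches A.
A → BC: restricted closure across fragments reaches BC.
AB → C: restricted closure across fragments reaches C.
B → CD: restricted closure across fragments reaches CD.
D → B lies within R3.
Every dependency is enforceable on the fragments, so the decomposition is dependency-preserving.

none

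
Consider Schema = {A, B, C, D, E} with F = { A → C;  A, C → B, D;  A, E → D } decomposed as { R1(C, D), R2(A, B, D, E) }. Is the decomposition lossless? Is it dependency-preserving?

lossy and not dependency-preserving

Lossless test: (D)⁺ = {D}, which is a superkey of neither fragment — lossy.
Dependency preservation: the restricted closure of {A} across the fragments never reaches {C}, so A → C cannot be enforced without a join — not preserved.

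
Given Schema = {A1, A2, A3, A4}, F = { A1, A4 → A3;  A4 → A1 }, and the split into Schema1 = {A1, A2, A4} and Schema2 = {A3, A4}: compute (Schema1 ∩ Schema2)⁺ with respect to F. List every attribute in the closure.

A1, A3, A4

Schema1 ∩ Schema2 = {A4}.
A4 → A1 applies, adding A1
A1, A4 → A3 applies, adding A3
Closure: {A1, A3, A4}.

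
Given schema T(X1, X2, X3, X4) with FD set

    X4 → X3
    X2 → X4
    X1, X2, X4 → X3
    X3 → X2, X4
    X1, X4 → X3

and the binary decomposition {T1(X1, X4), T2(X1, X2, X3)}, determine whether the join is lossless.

Common attributes: T1 ∩ T2 = {X1}.
No dependency enlarges {X1}, so (X1)⁺ = {X1}.
The closure contains neither all of T1 = {X1, X4} nor all of T2 = {X1, X2, X3}, so the common attributes are not a superkey of either fragment. The join is lossy.

No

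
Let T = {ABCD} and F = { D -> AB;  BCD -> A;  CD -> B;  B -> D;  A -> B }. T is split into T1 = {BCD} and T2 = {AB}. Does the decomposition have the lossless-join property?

Common attributes: T1 ∩ T2 = {B}.
Closure of {B}: B → D applies, adding D; D → AB applies, adding A. So (B)⁺ = {ABD}.
This closure contains every attribute of T2, so T1 ∩ T2 → T2. The join is lossless.

Yes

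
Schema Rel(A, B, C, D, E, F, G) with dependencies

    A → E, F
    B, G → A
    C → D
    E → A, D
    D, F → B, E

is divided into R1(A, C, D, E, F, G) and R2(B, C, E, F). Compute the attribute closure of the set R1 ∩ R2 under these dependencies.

A, B, C, D, E, F

R1 ∩ R2 = {C, E, F}.
C → D applies, adding D
E → A, D applies, adding A
D, F → B, E applies, adding B
Closure: {A, B, C, D, E, F}.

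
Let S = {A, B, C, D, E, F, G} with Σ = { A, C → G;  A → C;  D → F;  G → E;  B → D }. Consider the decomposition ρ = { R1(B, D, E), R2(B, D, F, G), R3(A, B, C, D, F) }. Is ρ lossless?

Chase test. Columns are A, B, C, D, E, F, G; row i has aⱼ where attribute j ∈ Ri, else bᵢⱼ.
Initial tableau (one row per fragment):
  row 1: b11 a2 b13 a4 a5 b16 b17
  row 2: b21 a2 b23 a4 b25 a6 a7
  row 3: a1 a2 a3 a4 b35 a6 b37
Rows 1 and 2 agree on D; apply D→F and equate their F entries.
No row becomes fully distinguished — the join is lossy.

No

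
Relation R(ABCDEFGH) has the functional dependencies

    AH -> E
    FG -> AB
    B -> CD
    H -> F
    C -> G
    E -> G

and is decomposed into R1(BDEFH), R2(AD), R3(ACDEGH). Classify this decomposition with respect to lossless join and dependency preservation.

lossless but not dependency-preserving

Lossless test (chase): Rows 1 and 3 agree on H; apply H→F and equate their F entries. Rows 1 and 3 agree on E; apply E→G and equate their G entries. Rows 1 and 3 agree on FG; apply FG→AB and equate their AB entries. Rows 1 and 3 agree on B; apply B→CD and equate their CD entries. Row 1 is now all distinguished symbols — the join is lossless.
Dependency preservation: the restricted closure of {FG} across the fragments never reaches {AB}, so FG → AB cannot be enforced without a join — not preserved.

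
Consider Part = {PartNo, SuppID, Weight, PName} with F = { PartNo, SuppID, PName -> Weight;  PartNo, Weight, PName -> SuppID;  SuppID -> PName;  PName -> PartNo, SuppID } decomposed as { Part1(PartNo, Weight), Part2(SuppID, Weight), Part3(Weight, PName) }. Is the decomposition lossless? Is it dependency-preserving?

lossy and not dependency-preserving

Lossless test (chase): applying each FD to every pair of rows produces no changes in the tableau, so no row becomes fully distinguished — the join is lossy.
Dependency preservation: the restricted closure of {PartNo, Weight, PName} across the fragments never reaches {SuppID}, so PartNo, Weight, PName → SuppID cannot be enforced without a join — not preserved.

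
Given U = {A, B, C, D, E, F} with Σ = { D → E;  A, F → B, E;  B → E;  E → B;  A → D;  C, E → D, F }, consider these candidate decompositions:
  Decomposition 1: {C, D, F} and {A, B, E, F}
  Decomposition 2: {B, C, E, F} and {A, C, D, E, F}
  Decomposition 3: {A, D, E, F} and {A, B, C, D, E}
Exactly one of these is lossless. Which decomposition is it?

Decomposition 1: common = {F}, closure = {F} → lossy.
Decomposition 2: common = {C, E, F}, closure = {B, C, D, E, F} → lossless.
Decomposition 3: common = {A, D, E}, closure = {A, B, D, E} → lossy.

Decomposition 2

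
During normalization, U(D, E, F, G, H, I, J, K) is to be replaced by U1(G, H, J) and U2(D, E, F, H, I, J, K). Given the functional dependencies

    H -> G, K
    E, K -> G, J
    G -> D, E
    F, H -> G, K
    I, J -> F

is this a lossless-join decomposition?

Yes

Common attributes: U1 ∩ U2 = {H, J}.
Closure of {H, J}: H → G, K applies, adding G, K; G → D, E applies, adding D, E. So (H, J)⁺ = {D, E, G, H, J, K}.
This closure contains every attribute of U1, so U1 ∩ U2 → U1. The join is lossless.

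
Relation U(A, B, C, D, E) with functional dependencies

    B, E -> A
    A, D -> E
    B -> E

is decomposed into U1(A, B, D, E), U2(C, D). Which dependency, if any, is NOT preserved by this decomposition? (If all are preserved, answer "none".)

none

B, E → A lies within U1.
A, D → E lies within U1.
B → E lies within U1.
Every dependency is enforceable on the fragments, so the decomposition is dependency-preserving.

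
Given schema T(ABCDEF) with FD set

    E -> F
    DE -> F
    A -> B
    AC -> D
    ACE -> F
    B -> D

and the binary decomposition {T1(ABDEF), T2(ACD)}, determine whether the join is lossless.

No

Common attributes: T1 ∩ T2 = {AD}.
Closure of {AD}: A → B applies, adding B. So (AD)⁺ = {ABD}.
The closure contains neither all of T1 = {ABDEF} nor all of T2 = {ACD}, so the common attributes are not a superkey of either fragment. The join is lossy.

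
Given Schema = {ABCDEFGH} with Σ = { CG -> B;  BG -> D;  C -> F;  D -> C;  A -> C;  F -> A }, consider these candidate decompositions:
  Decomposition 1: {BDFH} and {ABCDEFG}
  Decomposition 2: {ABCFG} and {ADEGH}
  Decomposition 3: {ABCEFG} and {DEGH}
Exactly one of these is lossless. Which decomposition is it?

Decomposition 1: common = {BDF}, closure = {ABCDF} → lossy.
Decomposition 2: common = {AG}, closure = {ABCDFG} → lossless.
Decomposition 3: common = {EG}, closure = {EG} → lossy.

Decomposition 2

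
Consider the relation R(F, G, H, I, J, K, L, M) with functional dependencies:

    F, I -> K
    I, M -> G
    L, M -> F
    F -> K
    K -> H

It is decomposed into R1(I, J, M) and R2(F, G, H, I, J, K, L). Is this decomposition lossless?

Common attributes: R1 ∩ R2 = {I, J}.
No dependency enlarges {I, J}, so (I, J)⁺ = {I, J}.
The closure contains neither all of R1 = {I, J, M} nor all of R2 = {F, G, H, I, J, K, L}, so the common attributes are not a superkey of either fragment. The join is lossy.

No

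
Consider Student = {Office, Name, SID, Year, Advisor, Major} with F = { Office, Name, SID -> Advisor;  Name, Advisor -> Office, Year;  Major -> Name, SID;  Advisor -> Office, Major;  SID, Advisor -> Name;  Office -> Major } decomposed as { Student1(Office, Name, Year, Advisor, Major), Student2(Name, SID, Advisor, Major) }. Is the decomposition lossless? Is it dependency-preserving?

Lossless test: (Name, Advisor, Major)⁺ = {Office, Name, SID, Year, Advisor, Major}, which contains all of one fragment — lossless.
Dependency preservation: Office, Name, SID → Advisor is not contained in any single fragment, but the restricted closure of its left-hand side across the fragments still reaches the right-hand side; the remaining FDs each lie inside some fragment. All dependencies are preserved.

lossless and dependency-preserving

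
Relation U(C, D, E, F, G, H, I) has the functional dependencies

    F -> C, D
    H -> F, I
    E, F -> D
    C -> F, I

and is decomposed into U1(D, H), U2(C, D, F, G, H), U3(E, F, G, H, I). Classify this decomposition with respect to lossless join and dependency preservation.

Lossless test (chase): Rows 2 and 3 agree on F; apply F→C, D and equate their C, D entries. Rows 1 and 2 agree on H; apply H→F, I and equate their F, I entries. Rows 1 and 3 agree on H; apply H→F, I and equate their F, I entries. Rows 1 and 2 agree on F; apply F→C, D and equate their C, D entries. Row 3 is now all distinguished symbols — the join is lossless.
Dependency preservation: E, F → D; C → F, I are not contained in any single fragment, but the restricted closure of each left-hand side across the fragments still reaches the right-hand side; the remaining FDs each lie inside some fragment. All dependencies are preserved.

lossless and dependency-preserving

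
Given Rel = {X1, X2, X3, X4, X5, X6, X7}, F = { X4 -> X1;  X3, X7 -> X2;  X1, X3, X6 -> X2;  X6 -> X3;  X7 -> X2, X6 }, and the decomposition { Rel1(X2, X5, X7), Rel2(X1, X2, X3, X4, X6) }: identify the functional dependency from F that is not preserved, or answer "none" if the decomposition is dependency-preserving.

X7 -> X2, X6

Check X7 → X2, X6: no single fragment contains all of {X2, X6, X7}, and the restricted closure of {X7} across the fragments never reaches {X2, X6}.
X4 → X1 is preserved.
X3, X7 → X2 is preserved.
X1, X3, X6 → X2 is preserved.
X6 → X3 is preserved.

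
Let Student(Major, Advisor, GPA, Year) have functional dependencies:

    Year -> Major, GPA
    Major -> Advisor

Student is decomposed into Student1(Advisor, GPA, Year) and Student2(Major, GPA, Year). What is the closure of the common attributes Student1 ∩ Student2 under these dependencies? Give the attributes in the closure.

Major, Advisor, GPA, Year

Student1 ∩ Student2 = {GPA, Year}.
Year → Major, GPA applies, adding Major
Major → Advisor applies, adding Advisor
Closure: {Major, Advisor, GPA, Year}.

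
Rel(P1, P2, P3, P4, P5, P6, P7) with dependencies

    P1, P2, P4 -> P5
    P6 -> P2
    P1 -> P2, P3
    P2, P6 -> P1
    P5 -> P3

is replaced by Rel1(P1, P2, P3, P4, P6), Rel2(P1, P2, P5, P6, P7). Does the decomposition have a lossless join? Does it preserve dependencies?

Lossless test: (P1, P2, P6)⁺ = {P1, P2, P3, P6}, which is a superkey of neither fragment — lossy.
Dependency preservation: the restricted closure of {P1, P2, P4} across the fragments never reaches {P5}, so P1, P2, P4 → P5 cannot be enforced without a join — not preserved.

lossy and not dependency-preserving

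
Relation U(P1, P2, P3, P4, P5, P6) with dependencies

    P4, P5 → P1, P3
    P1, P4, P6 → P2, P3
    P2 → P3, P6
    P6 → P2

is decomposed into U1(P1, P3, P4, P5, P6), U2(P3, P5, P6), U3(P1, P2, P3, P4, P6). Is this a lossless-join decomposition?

Yes

Chase test. Columns are P1, P2, P3, P4, P5, P6; row i has aⱼ where attribute j ∈ Ui, else bᵢⱼ.
Initial tableau (one row per fragment):
  row 1: a1 b12 a3 a4 a5 a6
  row 2: b21 b22 a3 b24 a5 a6
  row 3: a1 a2 a3 a4 b35 a6
Rows 1 and 3 agree on P1, P4, P6; apply P1, P4, P6→P2, P3 and equate their P2, P3 entries.
Rows 1 and 2 agree on P6; apply P6→P2 and equate their P2 entries.
Row 1 is now all distinguished symbols — the join is lossless.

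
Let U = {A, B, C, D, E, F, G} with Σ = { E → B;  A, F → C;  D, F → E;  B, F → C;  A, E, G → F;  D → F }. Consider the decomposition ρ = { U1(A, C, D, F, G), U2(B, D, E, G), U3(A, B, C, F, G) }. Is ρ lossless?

Yes

Chase test. Columns are A, B, C, D, E, F, G; row i has aⱼ where attribute j ∈ Ui, else bᵢⱼ.
Initial tableau (one row per fragment):
  row 1: a1 b12 a3 a4 b15 a6 a7
  row 2: b21 a2 b23 a4 a5 b26 a7
  row 3: a1 a2 a3 b34 b35 a6 a7
Rows 1 and 2 agree on D; apply D→F and equate their F entries.
Rows 1 and 2 agree on D, F; apply D, F→E and equate their E entries.
Rows 2 and 3 agree on B, F; apply B, F→C and equate their C entries.
Rows 1 and 2 agree on E; apply E→B and equate their B entries.
Row 1 is now all distinguished symbols — the join is lossless.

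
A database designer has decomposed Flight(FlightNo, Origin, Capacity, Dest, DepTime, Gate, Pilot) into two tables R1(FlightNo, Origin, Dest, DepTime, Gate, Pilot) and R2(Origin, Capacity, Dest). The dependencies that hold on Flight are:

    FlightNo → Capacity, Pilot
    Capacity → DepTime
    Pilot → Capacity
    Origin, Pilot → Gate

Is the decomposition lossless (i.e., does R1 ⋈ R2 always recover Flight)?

No

Common attributes: R1 ∩ R2 = {Origin, Dest}.
No dependency enlarges {Origin, Dest}, so (Origin, Dest)⁺ = {Origin, Dest}.
The closure contains neither all of R1 = {FlightNo, Origin, Dest, DepTime, Gate, Pilot} nor all of R2 = {Origin, Capacity, Dest}, so the common attributes are not a superkey of either fragment. The join is lossy.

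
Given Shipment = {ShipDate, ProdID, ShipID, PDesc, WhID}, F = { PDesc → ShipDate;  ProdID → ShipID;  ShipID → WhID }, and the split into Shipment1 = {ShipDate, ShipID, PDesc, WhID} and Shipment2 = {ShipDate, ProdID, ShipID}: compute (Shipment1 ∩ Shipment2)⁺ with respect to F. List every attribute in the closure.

Shipment1 ∩ Shipment2 = {ShipDate, ShipID}.
ShipID → WhID applies, adding WhID
Closure: {ShipDate, ShipID, WhID}.

ShipDate, ShipID, WhID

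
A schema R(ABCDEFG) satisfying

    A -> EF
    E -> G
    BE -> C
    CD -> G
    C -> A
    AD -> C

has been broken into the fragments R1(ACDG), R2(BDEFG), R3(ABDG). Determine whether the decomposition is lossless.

Chase test. Columns are ABCDEFG; row i has aⱼ where attribute j ∈ Ri, else bᵢⱼ.
Initial tableau (one row per fragment):
  row 1: a1 b12 a3 a4 b15 b16 a7
  row 2: b21 a2 b23 a4 a5 a6 a7
  row 3: a1 a2 b33 a4 b35 b36 a7
Rows 1 and 3 agree on A; apply A→EF and equate their EF entries.
Rows 1 and 3 agree on AD; apply AD→C and equate their C entries.
No row becomes fully distinguished — the join is lossy.

No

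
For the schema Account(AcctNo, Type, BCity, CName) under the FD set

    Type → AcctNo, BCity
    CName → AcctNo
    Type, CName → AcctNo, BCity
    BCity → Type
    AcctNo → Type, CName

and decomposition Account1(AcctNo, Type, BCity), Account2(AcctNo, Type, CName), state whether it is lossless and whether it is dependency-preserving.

lossless and dependency-preserving

Lossless test: (AcctNo, Type)⁺ = {AcctNo, Type, BCity, CName}, which contains all of one fragment — lossless.
Dependency preservation: Type, CName → AcctNo, BCity is not contained in any single fragment, but the restricted closure of its left-hand side across the fragments still reaches the right-hand side; the remaining FDs each lie inside some fragment. All dependencies are preserved.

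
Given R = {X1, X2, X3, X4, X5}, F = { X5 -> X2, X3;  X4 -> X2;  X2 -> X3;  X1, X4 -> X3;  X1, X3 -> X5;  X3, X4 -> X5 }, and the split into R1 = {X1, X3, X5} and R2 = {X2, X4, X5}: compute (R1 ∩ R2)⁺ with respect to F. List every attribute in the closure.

X2, X3, X5

R1 ∩ R2 = {X5}.
X5 → X2, X3 applies, adding X2, X3
Closure: {X2, X3, X5}.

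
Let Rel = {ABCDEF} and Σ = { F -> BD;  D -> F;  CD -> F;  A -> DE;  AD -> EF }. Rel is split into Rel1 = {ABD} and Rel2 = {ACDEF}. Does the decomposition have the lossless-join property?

Yes

Common attributes: Rel1 ∩ Rel2 = {AD}.
Closure of {AD}: D → F applies, adding F; A → DE applies, adding E; F → BD applies, adding B. So (AD)⁺ = {ABDEF}.
This closure contains every attribute of Rel1, so Rel1 ∩ Rel2 → Rel1. The join is lossless.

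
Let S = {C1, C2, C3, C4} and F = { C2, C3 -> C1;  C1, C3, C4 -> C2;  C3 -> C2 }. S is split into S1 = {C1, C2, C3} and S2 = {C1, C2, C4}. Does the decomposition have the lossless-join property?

No

Common attributes: S1 ∩ S2 = {C1, C2}.
No dependency enlarges {C1, C2}, so (C1, C2)⁺ = {C1, C2}.
The closure contains neither all of S1 = {C1, C2, C3} nor all of S2 = {C1, C2, C4}, so the common attributes are not a superkey of either fragment. The join is lossy.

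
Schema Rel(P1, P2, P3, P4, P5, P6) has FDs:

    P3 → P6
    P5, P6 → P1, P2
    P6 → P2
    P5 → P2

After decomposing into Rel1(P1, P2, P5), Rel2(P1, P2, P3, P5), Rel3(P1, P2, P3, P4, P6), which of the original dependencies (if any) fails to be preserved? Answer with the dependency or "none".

P5, P6 → P1, P2

Check P5, P6 → P1, P2: no single fragment contains all of {P1, P2, P5, P6}, and the restricted closure of {P5, P6} across the fragments never reaches {P1, P2}.
P3 → P6 is preserved.
P6 → P2 is preserved.
P5 → P2 is preserved.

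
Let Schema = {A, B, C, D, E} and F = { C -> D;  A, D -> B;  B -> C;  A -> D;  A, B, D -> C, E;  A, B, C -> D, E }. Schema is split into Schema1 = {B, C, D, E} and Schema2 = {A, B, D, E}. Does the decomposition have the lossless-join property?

Yes

Common attributes: Schema1 ∩ Schema2 = {B, D, E}.
Closure of {B, D, E}: B → C applies, adding C. So (B, D, E)⁺ = {B, C, D, E}.
This closure contains every attribute of Schema1, so Schema1 ∩ Schema2 → Schema1. The join is lossless.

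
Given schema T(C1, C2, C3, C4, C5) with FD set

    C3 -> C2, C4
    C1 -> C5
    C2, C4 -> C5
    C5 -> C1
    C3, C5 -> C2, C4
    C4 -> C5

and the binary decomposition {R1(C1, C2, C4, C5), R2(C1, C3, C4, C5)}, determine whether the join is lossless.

No

Common attributes: R1 ∩ R2 = {C1, C4, C5}.
No dependency enlarges {C1, C4, C5}, so (C1, C4, C5)⁺ = {C1, C4, C5}.
The closure contains neither all of R1 = {C1, C2, C4, C5} nor all of R2 = {C1, C3, C4, C5}, so the common attributes are not a superkey of either fragment. The join is lossy.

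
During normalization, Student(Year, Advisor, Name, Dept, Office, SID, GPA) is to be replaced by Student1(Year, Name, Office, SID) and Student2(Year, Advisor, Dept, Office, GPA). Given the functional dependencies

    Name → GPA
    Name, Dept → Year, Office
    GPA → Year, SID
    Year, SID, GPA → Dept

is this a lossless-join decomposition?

Common attributes: Student1 ∩ Student2 = {Year, Office}.
No dependency enlarges {Year, Office}, so (Year, Office)⁺ = {Year, Office}.
The closure contains neither all of Student1 = {Year, Name, Office, SID} nor all of Student2 = {Year, Advisor, Dept, Office, GPA}, so the common attributes are not a superkey of either fragment. The join is lossy.

No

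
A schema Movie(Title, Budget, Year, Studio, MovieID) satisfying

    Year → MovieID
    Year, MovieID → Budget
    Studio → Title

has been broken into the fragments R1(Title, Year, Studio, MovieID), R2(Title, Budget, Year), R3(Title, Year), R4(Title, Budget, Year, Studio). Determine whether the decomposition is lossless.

Chase test. Columns are Title, Budget, Year, Studio, MovieID; row i has aⱼ where attribute j ∈ Ri, else bᵢⱼ.
Initial tableau (one row per fragment):
  row 1: a1 b12 a3 a4 a5
  row 2: a1 a2 a3 b24 b25
  row 3: a1 b32 a3 b34 b35
  row 4: a1 a2 a3 a4 b45
Rows 1 and 2 agree on Year; apply Year→MovieID and equate their MovieID entries.
Rows 1 and 3 agree on Year; apply Year→MovieID and equate their MovieID entries.
Rows 1 and 4 agree on Year; apply Year→MovieID and equate their MovieID entries.
Rows 1 and 2 agree on Year, MovieID; apply Year, MovieID→Budget and equate their Budget entries.
Rows 1 and 3 agree on Year, MovieID; apply Year, MovieID→Budget and equate their Budget entries.
Row 1 is now all distinguished symbols — the join is lossless.

Yes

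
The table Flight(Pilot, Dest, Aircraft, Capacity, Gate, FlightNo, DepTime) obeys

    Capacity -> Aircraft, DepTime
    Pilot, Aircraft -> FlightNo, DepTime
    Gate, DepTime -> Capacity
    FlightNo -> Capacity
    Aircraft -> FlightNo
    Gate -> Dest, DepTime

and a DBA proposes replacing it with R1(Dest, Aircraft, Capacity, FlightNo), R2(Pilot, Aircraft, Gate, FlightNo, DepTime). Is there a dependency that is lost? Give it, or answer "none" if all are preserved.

Check Gate → Dest, DepTime: no single fragment contains all of {Dest, Gate, DepTime}, and the restricted closure of {Gate} across the fragments never reaches {Dest, DepTime}.
Capacity → Aircraft, DepTime is preserved.
Pilot, Aircraft → FlightNo, DepTime is preserved.
Gate, DepTime → Capacity is preserved.
FlightNo → Capacity is preserved.
Aircraft → FlightNo is preserved.

Gate -> Dest, DepTime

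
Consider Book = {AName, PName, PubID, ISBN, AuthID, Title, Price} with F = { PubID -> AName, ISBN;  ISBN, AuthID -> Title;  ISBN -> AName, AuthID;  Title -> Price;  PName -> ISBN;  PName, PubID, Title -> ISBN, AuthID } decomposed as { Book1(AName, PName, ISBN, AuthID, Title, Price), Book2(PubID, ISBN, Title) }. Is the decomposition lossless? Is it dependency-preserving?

lossy but dependency-preserving

Lossless test: (ISBN, Title)⁺ = {AName, ISBN, AuthID, Title, Price}, which is a superkey of neither fragment — lossy.
Dependency preservation: PubID → AName, ISBN; PName, PubID, Title → ISBN, AuthID are not contained in any single fragment, but the restricted closure of each left-hand side across the fragments still reaches the right-hand side; the remaining FDs each lie inside some fragment. All dependencies are preserved.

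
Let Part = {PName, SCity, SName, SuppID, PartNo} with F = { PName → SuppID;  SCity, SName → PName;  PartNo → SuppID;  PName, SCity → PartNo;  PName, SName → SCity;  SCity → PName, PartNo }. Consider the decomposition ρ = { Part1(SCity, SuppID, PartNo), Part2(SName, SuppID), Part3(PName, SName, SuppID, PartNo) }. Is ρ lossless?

No

Chase test. Columns are PName, SCity, SName, SuppID, PartNo; row i has aⱼ where attribute j ∈ Parti, else bᵢⱼ.
Initial tableau (one row per fragment):
  row 1: b11 a2 b13 a4 a5
  row 2: b21 b22 a3 a4 b25
  row 3: a1 b32 a3 a4 a5
No row becomes fully distinguished — the join is lossy.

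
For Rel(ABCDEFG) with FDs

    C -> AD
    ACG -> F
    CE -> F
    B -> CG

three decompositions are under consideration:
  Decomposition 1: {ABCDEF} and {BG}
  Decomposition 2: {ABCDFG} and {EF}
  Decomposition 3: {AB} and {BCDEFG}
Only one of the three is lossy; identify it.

Decomposition 2

Decomposition 1: common = {B}, closure = {ABCDFG} → lossless.
Decomposition 2: common = {F}, closure = {F} → lossy.
Decomposition 3: common = {B}, closure = {ABCDFG} → lossless.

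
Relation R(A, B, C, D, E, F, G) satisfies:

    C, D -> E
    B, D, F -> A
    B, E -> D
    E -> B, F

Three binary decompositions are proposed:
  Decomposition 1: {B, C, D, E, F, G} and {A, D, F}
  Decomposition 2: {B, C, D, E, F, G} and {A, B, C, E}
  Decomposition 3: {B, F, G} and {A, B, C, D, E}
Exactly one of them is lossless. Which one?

Decomposition 2

Decomposition 1: common = {D, F}, closure = {D, F} → lossy.
Decomposition 2: common = {B, C, E}, closure = {A, B, C, D, E, F} → lossless.
Decomposition 3: common = {B}, closure = {B} → lossy.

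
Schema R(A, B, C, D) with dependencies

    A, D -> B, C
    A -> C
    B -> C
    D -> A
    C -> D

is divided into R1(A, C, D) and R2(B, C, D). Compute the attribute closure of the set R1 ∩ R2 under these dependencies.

R1 ∩ R2 = {C, D}.
D → A applies, adding A
A, D → B, C applies, adding B
Closure: {A, B, C, D}.

A, B, C, D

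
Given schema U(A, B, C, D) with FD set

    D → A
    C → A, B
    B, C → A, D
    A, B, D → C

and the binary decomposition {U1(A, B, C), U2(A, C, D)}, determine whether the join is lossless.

Common attributes: U1 ∩ U2 = {A, C}.
Closure of {A, C}: C → A, B applies, adding B; B, C → A, D applies, adding D. So (A, C)⁺ = {A, B, C, D}.
This closure contains every attribute of U1, so U1 ∩ U2 → U1. The join is lossless.

Yes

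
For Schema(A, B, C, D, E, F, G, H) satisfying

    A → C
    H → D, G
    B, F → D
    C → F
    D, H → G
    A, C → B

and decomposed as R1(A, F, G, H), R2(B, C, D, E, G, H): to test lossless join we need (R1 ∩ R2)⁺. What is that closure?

R1 ∩ R2 = {G, H}.
H → D, G applies, adding D
Closure: {D, G, H}.

D, G, H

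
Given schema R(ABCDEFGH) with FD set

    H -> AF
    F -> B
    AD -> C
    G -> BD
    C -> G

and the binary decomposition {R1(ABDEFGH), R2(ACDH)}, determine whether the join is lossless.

Common attributes: R1 ∩ R2 = {ADH}.
Closure of {ADH}: H → AF applies, adding F; F → B applies, adding B; AD → C applies, adding C; C → G applies, adding G. So (ADH)⁺ = {ABCDFGH}.
This closure contains every attribute of R2, so R1 ∩ R2 → R2. The join is lossless.

Yes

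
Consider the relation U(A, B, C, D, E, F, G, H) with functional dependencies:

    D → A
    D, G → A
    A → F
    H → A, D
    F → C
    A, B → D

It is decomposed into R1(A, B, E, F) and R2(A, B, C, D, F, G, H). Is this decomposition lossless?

No

Common attributes: R1 ∩ R2 = {A, B, F}.
Closure of {A, B, F}: F → C applies, adding C; A, B → D applies, adding D. So (A, B, F)⁺ = {A, B, C, D, F}.
The closure contains neither all of R1 = {A, B, E, F} nor all of R2 = {A, B, C, D, F, G, H}, so the common attributes are not a superkey of either fragment. The join is lossy.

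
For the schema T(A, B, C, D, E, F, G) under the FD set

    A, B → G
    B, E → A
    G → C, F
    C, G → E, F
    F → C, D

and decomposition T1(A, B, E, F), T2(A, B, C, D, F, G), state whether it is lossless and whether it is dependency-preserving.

lossless but not dependency-preserving

Lossless test: (A, B, F)⁺ = {A, B, C, D, E, F, G}, which contains all of one fragment — lossless.
Dependency preservation: the restricted closure of {C, G} across the fragments never reaches {E, F}, so C, G → E, F cannot be enforced without a join — not preserved.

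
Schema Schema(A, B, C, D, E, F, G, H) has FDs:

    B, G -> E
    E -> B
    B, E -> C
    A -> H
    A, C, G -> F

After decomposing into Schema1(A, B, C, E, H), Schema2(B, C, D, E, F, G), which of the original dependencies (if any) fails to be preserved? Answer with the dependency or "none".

A, C, G -> F

Check A, C, G → F: no single fragment contains all of {A, C, F, G}, and the restricted closure of {A, C, G} across the fragments never reaches {F}.
B, G → E is preserved.
E → B is preserved.
B, E → C is preserved.
A → H is preserved.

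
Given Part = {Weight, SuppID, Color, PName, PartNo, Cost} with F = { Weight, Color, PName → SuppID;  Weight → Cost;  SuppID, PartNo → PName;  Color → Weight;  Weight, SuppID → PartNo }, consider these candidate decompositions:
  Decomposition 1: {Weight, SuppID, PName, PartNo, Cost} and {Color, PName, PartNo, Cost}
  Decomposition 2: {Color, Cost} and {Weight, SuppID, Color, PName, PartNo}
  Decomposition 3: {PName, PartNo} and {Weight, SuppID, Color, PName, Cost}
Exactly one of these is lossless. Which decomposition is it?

Decomposition 2

Decomposition 1: common = {PName, PartNo, Cost}, closure = {PName, PartNo, Cost} → lossy.
Decomposition 2: common = {Color}, closure = {Weight, Color, Cost} → lossless.
Decomposition 3: common = {PName}, closure = {PName} → lossy.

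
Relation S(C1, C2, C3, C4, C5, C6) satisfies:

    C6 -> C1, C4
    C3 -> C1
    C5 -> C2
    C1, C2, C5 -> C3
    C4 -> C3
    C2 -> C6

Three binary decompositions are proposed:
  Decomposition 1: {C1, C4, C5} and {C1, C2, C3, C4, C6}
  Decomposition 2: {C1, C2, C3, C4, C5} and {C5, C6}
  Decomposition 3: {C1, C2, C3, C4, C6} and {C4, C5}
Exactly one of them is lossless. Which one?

Decomposition 2

Decomposition 1: common = {C1, C4}, closure = {C1, C3, C4} → lossy.
Decomposition 2: common = {C5}, closure = {C1, C2, C3, C4, C5, C6} → lossless.
Decomposition 3: common = {C4}, closure = {C1, C3, C4} → lossy.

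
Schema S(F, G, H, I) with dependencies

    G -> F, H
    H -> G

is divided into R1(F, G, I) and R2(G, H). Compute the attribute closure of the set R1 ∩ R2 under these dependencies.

R1 ∩ R2 = {G}.
G → F, H applies, adding F, H
Closure: {F, G, H}.

F, G, H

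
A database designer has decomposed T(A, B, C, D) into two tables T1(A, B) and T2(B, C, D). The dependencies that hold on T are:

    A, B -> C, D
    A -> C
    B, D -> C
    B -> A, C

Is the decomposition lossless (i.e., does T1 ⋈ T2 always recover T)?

Common attributes: T1 ∩ T2 = {B}.
Closure of {B}: B → A, C applies, adding A, C; A, B → C, D applies, adding D. So (B)⁺ = {A, B, C, D}.
This closure contains every attribute of T1, so T1 ∩ T2 → T1. The join is lossless.

Yes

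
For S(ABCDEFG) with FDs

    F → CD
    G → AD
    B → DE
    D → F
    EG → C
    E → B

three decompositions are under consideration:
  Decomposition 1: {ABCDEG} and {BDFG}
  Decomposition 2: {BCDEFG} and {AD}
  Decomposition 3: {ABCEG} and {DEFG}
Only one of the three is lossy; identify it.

Decomposition 1: common = {BDG}, closure = {ABCDEFG} → lossless.
Decomposition 2: common = {D}, closure = {CDF} → lossy.
Decomposition 3: common = {EG}, closure = {ABCDEFG} → lossless.

Decomposition 2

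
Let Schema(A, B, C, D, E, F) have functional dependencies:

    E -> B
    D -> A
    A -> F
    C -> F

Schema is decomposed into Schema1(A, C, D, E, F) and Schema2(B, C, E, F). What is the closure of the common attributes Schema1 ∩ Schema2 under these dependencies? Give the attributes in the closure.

Schema1 ∩ Schema2 = {C, E, F}.
E → B applies, adding B
Closure: {B, C, E, F}.

B, C, E, F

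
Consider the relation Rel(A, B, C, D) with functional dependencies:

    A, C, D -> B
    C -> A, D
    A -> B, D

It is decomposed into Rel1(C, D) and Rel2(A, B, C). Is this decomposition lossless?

Common attributes: Rel1 ∩ Rel2 = {C}.
Closure of {C}: C → A, D applies, adding A, D; A → B, D applies, adding B. So (C)⁺ = {A, B, C, D}.
This closure contains every attribute of Rel1, so Rel1 ∩ Rel2 → Rel1. The join is lossless.

Yes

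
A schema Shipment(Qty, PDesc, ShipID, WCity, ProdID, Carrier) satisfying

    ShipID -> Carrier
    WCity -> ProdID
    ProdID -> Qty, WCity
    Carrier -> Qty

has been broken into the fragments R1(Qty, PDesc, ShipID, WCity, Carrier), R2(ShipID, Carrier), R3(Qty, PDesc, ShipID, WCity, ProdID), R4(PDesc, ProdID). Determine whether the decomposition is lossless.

Yes

Chase test. Columns are Qty, PDesc, ShipID, WCity, ProdID, Carrier; row i has aⱼ where attribute j ∈ Ri, else bᵢⱼ.
Initial tableau (one row per fragment):
  row 1: a1 a2 a3 a4 b15 a6
  row 2: b21 b22 a3 b24 b25 a6
  row 3: a1 a2 a3 a4 a5 b36
  row 4: b41 a2 b43 b44 a5 b46
Rows 1 and 3 agree on ShipID; apply ShipID→Carrier and equate their Carrier entries.
Rows 1 and 3 agree on WCity; apply WCity→ProdID and equate their ProdID entries.
Rows 1 and 4 agree on ProdID; apply ProdID→Qty, WCity and equate their Qty, WCity entries.
Rows 1 and 2 agree on Carrier; apply Carrier→Qty and equate their Qty entries.
Row 1 is now all distinguished symbols — the join is lossless.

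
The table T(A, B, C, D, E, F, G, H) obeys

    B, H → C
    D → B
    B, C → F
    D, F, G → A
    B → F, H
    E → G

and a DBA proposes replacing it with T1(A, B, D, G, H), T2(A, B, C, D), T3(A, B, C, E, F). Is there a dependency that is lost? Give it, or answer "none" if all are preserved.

E → G

Check E → G: no single fragment contains all of {E, G}, and the restricted closure of {E} across the fragments never reaches {G}.
B, H → C is preserved.
D → B is preserved.
B, C → F is preserved.
D, F, G → A is preserved.
B → F, H is preserved.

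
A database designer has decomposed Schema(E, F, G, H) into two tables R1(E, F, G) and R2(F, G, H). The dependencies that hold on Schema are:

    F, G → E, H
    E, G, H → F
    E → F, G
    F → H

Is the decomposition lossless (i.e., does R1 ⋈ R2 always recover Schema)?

Yes

Common attributes: R1 ∩ R2 = {F, G}.
Closure of {F, G}: F, G → E, H applies, adding E, H. So (F, G)⁺ = {E, F, G, H}.
This closure contains every attribute of R1, so R1 ∩ R2 → R1. The join is lossless.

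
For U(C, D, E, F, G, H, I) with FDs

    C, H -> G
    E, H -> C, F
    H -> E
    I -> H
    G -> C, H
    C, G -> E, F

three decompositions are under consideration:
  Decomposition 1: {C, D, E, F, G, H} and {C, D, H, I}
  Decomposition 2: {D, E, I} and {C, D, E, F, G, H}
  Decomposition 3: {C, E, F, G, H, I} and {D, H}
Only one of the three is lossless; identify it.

Decomposition 1

Decomposition 1: common = {C, D, H}, closure = {C, D, E, F, G, H} → lossless.
Decomposition 2: common = {D, E}, closure = {D, E} → lossy.
Decomposition 3: common = {H}, closure = {C, E, F, G, H} → lossy.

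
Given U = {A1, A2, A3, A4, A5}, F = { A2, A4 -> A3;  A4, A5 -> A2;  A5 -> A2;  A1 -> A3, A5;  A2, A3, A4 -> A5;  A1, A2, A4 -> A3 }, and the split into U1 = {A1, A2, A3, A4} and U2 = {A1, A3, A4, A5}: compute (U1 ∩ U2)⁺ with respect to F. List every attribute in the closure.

U1 ∩ U2 = {A1, A3, A4}.
A1 → A3, A5 applies, adding A5
A4, A5 → A2 applies, adding A2
Closure: {A1, A2, A3, A4, A5}.

A1, A2, A3, A4, A5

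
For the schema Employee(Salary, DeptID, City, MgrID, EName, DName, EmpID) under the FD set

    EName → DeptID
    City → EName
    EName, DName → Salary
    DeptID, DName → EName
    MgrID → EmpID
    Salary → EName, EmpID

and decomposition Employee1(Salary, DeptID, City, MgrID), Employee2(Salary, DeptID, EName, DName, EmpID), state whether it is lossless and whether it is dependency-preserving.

lossy and not dependency-preserving

Lossless test: (Salary, DeptID)⁺ = {Salary, DeptID, EName, EmpID}, which is a superkey of neither fragment — lossy.
Dependency preservation: the restricted closure of {City} across the fragments never reaches {EName}, so City → EName cannot be enforced without a join — not preserved.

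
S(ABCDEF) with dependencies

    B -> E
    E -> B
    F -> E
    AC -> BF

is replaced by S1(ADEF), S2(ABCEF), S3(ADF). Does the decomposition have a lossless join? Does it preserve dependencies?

Lossless test (chase): Rows 1 and 2 agree on E; apply E→B and equate their B entries. Rows 1 and 3 agree on F; apply F→E and equate their E entries. Rows 1 and 3 agree on E; apply E→B and equate their B entries. No row becomes fully distinguished — the join is lossy.
Dependency preservation: every FD's attributes lie within a single fragment, so each can be enforced locally — preserved.

lossy but dependency-preserving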